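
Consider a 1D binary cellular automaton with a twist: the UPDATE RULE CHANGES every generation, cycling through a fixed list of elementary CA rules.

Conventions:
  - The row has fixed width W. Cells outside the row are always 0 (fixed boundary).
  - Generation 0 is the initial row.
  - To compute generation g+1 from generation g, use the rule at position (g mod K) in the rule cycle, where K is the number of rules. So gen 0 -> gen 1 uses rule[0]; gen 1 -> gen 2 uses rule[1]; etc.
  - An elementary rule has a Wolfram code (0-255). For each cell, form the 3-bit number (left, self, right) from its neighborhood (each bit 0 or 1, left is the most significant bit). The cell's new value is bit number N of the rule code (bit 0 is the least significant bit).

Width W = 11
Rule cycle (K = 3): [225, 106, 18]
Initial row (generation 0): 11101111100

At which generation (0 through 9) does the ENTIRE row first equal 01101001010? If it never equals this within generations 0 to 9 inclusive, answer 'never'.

Gen 0: 11101111100
Gen 1 (rule 225): 01110111101
Gen 2 (rule 106): 11011100110
Gen 3 (rule 18): 00000011001
Gen 4 (rule 225): 11111001000
Gen 5 (rule 106): 10001010000
Gen 6 (rule 18): 01010001000
Gen 7 (rule 225): 00100100011
Gen 8 (rule 106): 01001000111
Gen 9 (rule 18): 10110101000

Answer: never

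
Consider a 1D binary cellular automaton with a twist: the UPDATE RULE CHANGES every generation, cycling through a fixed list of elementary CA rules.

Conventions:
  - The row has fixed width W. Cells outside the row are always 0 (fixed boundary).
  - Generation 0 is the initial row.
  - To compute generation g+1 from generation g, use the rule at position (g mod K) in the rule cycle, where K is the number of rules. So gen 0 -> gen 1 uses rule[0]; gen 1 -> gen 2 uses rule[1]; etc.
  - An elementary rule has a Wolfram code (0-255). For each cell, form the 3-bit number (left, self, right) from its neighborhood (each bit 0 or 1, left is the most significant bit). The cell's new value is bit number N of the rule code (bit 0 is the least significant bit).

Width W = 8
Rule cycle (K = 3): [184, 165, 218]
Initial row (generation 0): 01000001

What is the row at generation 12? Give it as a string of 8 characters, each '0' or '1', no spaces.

Answer: 01001110

Derivation:
Gen 0: 01000001
Gen 1 (rule 184): 00100000
Gen 2 (rule 165): 10101111
Gen 3 (rule 218): 00001111
Gen 4 (rule 184): 00001110
Gen 5 (rule 165): 11100100
Gen 6 (rule 218): 11111010
Gen 7 (rule 184): 11110101
Gen 8 (rule 165): 01101111
Gen 9 (rule 218): 11101111
Gen 10 (rule 184): 11011110
Gen 11 (rule 165): 00101100
Gen 12 (rule 218): 01001110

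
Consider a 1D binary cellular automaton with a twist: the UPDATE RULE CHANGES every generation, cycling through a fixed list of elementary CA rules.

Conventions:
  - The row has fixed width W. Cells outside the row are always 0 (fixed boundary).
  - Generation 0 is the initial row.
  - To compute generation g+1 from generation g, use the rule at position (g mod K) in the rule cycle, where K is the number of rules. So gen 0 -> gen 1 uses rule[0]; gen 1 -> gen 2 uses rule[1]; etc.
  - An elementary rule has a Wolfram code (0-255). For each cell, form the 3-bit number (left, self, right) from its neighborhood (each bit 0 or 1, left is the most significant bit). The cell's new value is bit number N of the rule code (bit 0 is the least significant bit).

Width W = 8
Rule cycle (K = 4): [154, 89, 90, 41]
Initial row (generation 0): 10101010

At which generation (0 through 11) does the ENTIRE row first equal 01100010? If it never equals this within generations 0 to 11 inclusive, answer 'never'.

Gen 0: 10101010
Gen 1 (rule 154): 00000001
Gen 2 (rule 89): 11111100
Gen 3 (rule 90): 10000110
Gen 4 (rule 41): 00110100
Gen 5 (rule 154): 01100010
Gen 6 (rule 89): 01111001
Gen 7 (rule 90): 11001110
Gen 8 (rule 41): 10001000
Gen 9 (rule 154): 01010100
Gen 10 (rule 89): 00000011
Gen 11 (rule 90): 00000111

Answer: 5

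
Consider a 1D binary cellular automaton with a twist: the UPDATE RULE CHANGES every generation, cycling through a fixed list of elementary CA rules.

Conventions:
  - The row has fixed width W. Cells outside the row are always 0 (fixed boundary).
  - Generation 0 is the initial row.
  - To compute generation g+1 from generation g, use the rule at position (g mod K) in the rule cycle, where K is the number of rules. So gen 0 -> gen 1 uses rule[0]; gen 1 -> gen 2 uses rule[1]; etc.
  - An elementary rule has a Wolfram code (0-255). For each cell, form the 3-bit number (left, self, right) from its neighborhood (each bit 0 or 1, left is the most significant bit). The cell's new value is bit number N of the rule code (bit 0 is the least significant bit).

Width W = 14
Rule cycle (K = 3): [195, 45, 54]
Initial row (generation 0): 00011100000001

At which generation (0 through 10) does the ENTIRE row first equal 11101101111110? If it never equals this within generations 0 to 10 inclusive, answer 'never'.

Gen 0: 00011100000001
Gen 1 (rule 195): 11101101111110
Gen 2 (rule 45): 10011011000000
Gen 3 (rule 54): 11100100100000
Gen 4 (rule 195): 01101001001111
Gen 5 (rule 45): 01011001001000
Gen 6 (rule 54): 11100111111100
Gen 7 (rule 195): 01101011111101
Gen 8 (rule 45): 01011110000011
Gen 9 (rule 54): 11100001000100
Gen 10 (rule 195): 01101110011001

Answer: 1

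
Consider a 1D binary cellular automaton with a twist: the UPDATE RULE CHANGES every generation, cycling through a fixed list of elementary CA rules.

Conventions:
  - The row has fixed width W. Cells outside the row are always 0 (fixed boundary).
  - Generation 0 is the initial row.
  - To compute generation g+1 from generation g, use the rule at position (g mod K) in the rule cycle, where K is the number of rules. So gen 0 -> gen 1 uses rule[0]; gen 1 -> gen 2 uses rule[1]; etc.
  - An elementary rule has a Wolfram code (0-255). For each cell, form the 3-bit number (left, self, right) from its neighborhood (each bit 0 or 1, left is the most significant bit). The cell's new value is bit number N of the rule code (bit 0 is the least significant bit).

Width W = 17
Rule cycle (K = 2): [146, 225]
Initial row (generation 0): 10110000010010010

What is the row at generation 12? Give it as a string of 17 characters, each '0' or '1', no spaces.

Answer: 00010010110011001

Derivation:
Gen 0: 10110000010010010
Gen 1 (rule 146): 00001000101101101
Gen 2 (rule 225): 11100010010110110
Gen 3 (rule 146): 01010101100000001
Gen 4 (rule 225): 00101010101111100
Gen 5 (rule 146): 01000000000111010
Gen 6 (rule 225): 00011111110011100
Gen 7 (rule 146): 00101111101101010
Gen 8 (rule 225): 10010111110110100
Gen 9 (rule 146): 01100011100000010
Gen 10 (rule 225): 00101001101111000
Gen 11 (rule 146): 01000110000110100
Gen 12 (rule 225): 00010010110011001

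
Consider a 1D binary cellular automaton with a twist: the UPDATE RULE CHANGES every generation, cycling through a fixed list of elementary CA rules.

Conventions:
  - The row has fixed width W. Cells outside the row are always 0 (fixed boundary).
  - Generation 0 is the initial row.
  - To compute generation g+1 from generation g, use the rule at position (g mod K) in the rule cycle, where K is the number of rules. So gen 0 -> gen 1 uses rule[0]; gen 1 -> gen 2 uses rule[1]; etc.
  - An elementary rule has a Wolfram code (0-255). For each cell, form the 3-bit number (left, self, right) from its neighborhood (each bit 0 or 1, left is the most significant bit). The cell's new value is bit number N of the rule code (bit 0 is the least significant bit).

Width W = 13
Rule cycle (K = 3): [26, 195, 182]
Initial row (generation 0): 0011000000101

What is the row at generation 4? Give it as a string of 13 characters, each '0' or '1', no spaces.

Answer: 1000000001010

Derivation:
Gen 0: 0011000000101
Gen 1 (rule 26): 0110100001000
Gen 2 (rule 195): 1010001110011
Gen 3 (rule 182): 1111010101100
Gen 4 (rule 26): 1000000001010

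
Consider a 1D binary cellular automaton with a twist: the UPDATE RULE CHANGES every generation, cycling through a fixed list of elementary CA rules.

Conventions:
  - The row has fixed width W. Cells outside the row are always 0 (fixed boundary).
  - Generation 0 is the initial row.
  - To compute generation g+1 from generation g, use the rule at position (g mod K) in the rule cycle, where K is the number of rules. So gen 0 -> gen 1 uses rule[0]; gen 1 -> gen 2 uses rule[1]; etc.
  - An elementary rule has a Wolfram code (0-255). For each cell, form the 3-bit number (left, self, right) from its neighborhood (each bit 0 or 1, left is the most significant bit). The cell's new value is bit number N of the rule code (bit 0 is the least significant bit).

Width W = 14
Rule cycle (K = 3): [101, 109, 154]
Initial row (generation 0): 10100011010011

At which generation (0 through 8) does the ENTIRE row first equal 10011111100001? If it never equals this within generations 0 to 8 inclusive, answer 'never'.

Gen 0: 10100011010011
Gen 1 (rule 101): 11101001110001
Gen 2 (rule 109): 10111001010101
Gen 3 (rule 154): 00110110000000
Gen 4 (rule 101): 10011010111111
Gen 5 (rule 109): 10011111100001
Gen 6 (rule 154): 01111111010010
Gen 7 (rule 101): 00000001110010
Gen 8 (rule 109): 11111101010010

Answer: 5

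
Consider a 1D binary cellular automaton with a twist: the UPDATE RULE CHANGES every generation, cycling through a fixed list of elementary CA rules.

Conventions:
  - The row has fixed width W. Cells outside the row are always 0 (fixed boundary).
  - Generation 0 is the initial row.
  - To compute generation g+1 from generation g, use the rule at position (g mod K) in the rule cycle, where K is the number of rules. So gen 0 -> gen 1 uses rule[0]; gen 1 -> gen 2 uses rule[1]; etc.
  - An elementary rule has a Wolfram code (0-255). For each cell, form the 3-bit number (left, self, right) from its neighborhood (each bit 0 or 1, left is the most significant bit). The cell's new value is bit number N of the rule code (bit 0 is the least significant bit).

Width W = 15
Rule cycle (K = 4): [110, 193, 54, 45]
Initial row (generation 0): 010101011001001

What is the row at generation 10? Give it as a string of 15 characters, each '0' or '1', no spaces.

Gen 0: 010101011001001
Gen 1 (rule 110): 111111111011011
Gen 2 (rule 193): 011111111001001
Gen 3 (rule 54): 100000000111111
Gen 4 (rule 45): 101111110100000
Gen 5 (rule 110): 111000011100000
Gen 6 (rule 193): 011011001101111
Gen 7 (rule 54): 100100110010000
Gen 8 (rule 45): 100100100010111
Gen 9 (rule 110): 101101100111101
Gen 10 (rule 193): 000100100011100

Answer: 000100100011100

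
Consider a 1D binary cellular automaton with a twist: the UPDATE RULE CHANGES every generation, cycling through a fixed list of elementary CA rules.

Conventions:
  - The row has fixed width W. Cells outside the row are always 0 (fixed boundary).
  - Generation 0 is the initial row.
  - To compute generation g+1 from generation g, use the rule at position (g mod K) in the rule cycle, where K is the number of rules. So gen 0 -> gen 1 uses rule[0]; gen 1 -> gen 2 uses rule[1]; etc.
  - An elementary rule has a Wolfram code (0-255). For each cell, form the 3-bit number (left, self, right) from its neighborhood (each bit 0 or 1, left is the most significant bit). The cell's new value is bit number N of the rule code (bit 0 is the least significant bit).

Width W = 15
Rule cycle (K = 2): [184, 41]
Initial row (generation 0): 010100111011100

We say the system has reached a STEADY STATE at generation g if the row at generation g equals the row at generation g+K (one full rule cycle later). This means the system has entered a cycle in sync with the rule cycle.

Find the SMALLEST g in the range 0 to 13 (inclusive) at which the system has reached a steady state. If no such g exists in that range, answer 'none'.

Gen 0: 010100111011100
Gen 1 (rule 184): 001010110111010
Gen 2 (rule 41): 100101101100100
Gen 3 (rule 184): 010011011010010
Gen 4 (rule 41): 000010110100000
Gen 5 (rule 184): 000001101010000
Gen 6 (rule 41): 111101010100111
Gen 7 (rule 184): 111010101010110
Gen 8 (rule 41): 100101010101100
Gen 9 (rule 184): 010010101011010
Gen 10 (rule 41): 000001010110100
Gen 11 (rule 184): 000000101101010
Gen 12 (rule 41): 111110011010100
Gen 13 (rule 184): 111101010101010
Gen 14 (rule 41): 100010101010100
Gen 15 (rule 184): 010001010101010

Answer: none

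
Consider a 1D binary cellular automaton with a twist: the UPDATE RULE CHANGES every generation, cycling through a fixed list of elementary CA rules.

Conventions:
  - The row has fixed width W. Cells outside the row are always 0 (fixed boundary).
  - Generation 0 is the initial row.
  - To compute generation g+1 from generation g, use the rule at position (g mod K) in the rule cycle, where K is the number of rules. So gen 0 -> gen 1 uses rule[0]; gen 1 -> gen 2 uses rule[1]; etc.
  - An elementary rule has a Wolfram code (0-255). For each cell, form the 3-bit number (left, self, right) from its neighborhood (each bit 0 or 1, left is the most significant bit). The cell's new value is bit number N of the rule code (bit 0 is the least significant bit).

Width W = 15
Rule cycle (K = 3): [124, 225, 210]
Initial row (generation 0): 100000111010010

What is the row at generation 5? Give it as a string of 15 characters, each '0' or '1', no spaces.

Answer: 010001010001010

Derivation:
Gen 0: 100000111010010
Gen 1 (rule 124): 110000101111011
Gen 2 (rule 225): 010110010111101
Gen 3 (rule 210): 100011100011100
Gen 4 (rule 124): 110010110010110
Gen 5 (rule 225): 010001010001010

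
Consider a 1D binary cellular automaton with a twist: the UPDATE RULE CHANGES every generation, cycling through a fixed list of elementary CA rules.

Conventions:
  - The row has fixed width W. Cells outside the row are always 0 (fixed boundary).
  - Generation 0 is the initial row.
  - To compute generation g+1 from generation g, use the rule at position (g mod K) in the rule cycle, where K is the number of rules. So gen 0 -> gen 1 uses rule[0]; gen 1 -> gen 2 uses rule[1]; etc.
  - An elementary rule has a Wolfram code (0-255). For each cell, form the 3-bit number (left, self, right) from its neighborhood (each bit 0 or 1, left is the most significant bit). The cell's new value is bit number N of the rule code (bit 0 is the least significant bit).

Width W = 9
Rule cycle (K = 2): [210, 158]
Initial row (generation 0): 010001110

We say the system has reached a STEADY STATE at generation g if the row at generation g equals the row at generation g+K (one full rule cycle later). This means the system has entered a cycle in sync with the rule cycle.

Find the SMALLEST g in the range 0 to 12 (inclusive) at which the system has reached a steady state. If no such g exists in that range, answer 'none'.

Gen 0: 010001110
Gen 1 (rule 210): 101010111
Gen 2 (rule 158): 101010110
Gen 3 (rule 210): 000000011
Gen 4 (rule 158): 000000110
Gen 5 (rule 210): 000001011
Gen 6 (rule 158): 000011010
Gen 7 (rule 210): 000101001
Gen 8 (rule 158): 001101111
Gen 9 (rule 210): 010100111
Gen 10 (rule 158): 110111110
Gen 11 (rule 210): 010011111
Gen 12 (rule 158): 111111110
Gen 13 (rule 210): 011111111
Gen 14 (rule 158): 111111110

Answer: 12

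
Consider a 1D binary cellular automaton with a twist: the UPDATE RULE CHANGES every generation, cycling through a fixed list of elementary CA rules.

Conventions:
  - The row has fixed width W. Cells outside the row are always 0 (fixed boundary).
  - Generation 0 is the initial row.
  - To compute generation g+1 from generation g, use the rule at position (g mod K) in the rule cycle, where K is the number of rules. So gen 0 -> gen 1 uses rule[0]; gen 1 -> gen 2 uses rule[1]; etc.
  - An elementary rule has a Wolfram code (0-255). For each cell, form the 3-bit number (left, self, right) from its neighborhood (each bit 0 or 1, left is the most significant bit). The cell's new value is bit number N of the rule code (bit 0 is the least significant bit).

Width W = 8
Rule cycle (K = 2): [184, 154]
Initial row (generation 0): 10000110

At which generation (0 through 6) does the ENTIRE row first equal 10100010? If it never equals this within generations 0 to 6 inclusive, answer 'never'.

Answer: 6

Derivation:
Gen 0: 10000110
Gen 1 (rule 184): 01000101
Gen 2 (rule 154): 10101000
Gen 3 (rule 184): 01010100
Gen 4 (rule 154): 10000010
Gen 5 (rule 184): 01000001
Gen 6 (rule 154): 10100010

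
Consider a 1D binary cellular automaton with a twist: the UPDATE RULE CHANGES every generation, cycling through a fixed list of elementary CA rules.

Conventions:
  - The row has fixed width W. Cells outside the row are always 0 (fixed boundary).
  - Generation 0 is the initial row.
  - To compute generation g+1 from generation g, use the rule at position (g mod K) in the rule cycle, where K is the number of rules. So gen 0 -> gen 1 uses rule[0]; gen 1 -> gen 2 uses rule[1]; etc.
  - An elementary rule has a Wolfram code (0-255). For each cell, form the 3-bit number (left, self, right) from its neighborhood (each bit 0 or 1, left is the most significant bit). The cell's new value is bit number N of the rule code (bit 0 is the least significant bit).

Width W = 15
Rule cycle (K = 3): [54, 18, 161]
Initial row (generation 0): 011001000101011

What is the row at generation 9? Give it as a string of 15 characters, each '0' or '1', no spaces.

Gen 0: 011001000101011
Gen 1 (rule 54): 100111101111100
Gen 2 (rule 18): 011000000000010
Gen 3 (rule 161): 000011111111000
Gen 4 (rule 54): 000100000000100
Gen 5 (rule 18): 001010000001010
Gen 6 (rule 161): 100100111100100
Gen 7 (rule 54): 111111000011110
Gen 8 (rule 18): 000000100100001
Gen 9 (rule 161): 111110000001100

Answer: 111110000001100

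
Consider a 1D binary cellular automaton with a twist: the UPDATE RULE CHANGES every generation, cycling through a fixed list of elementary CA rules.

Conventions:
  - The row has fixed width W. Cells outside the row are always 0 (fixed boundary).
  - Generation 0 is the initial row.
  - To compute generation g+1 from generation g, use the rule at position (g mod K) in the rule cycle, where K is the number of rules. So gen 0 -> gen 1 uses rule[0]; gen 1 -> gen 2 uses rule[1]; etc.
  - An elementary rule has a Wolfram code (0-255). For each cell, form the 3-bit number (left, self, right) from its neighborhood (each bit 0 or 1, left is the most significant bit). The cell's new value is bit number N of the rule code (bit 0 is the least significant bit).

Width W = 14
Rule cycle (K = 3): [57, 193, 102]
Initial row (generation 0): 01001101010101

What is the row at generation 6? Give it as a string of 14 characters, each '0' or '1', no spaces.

Answer: 01000000000001

Derivation:
Gen 0: 01001101010101
Gen 1 (rule 57): 00101010101010
Gen 2 (rule 193): 10000000000000
Gen 3 (rule 102): 10000000000000
Gen 4 (rule 57): 01111111111111
Gen 5 (rule 193): 00111111111111
Gen 6 (rule 102): 01000000000001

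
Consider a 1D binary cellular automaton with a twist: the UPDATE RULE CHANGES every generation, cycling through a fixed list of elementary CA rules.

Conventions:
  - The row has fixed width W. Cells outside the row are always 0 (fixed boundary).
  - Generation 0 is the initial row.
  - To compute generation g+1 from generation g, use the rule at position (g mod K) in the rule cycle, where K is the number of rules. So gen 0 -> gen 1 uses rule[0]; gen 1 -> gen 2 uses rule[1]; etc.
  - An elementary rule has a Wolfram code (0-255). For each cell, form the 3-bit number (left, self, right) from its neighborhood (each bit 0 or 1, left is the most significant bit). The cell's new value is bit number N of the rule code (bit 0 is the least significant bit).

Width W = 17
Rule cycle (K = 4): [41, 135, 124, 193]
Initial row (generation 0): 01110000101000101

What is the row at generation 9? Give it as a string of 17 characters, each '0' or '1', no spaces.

Answer: 01001000100011001

Derivation:
Gen 0: 01110000101000101
Gen 1 (rule 41): 01000110010010010
Gen 2 (rule 135): 11011000110110110
Gen 3 (rule 124): 11111100111111111
Gen 4 (rule 193): 01111100011111111
Gen 5 (rule 41): 01000001010000000
Gen 6 (rule 135): 11011111010111111
Gen 7 (rule 124): 11110001111100001
Gen 8 (rule 193): 01110100111101100
Gen 9 (rule 41): 01001000100011001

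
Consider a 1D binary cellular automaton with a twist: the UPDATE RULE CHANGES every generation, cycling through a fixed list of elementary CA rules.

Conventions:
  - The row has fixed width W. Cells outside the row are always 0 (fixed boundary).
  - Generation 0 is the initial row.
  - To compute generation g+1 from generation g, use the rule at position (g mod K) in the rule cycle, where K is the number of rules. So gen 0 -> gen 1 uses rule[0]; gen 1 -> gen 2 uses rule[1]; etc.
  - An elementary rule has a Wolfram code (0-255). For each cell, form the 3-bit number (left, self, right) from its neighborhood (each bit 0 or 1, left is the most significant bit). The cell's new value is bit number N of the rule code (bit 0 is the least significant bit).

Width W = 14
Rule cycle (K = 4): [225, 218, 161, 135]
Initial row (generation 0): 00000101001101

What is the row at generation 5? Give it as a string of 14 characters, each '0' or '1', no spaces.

Answer: 01010001011011

Derivation:
Gen 0: 00000101001101
Gen 1 (rule 225): 11110010000110
Gen 2 (rule 218): 11111101001111
Gen 3 (rule 161): 01111010000110
Gen 4 (rule 135): 10110010111000
Gen 5 (rule 225): 01010001011011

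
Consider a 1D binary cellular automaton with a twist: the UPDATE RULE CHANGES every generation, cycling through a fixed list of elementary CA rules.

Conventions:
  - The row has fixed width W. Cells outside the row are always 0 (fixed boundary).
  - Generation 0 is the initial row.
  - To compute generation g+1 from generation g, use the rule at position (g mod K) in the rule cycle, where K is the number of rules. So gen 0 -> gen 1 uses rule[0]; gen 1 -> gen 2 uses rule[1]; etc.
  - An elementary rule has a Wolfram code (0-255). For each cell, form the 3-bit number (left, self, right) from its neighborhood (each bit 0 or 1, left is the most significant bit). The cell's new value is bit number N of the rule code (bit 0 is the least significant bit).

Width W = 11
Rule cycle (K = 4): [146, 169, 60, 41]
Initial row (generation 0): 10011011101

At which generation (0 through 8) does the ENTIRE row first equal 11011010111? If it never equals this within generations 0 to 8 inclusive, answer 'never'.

Answer: never

Derivation:
Gen 0: 10011011101
Gen 1 (rule 146): 01100001000
Gen 2 (rule 169): 01001100011
Gen 3 (rule 60): 01101010010
Gen 4 (rule 41): 01010100000
Gen 5 (rule 146): 10000010000
Gen 6 (rule 169): 00111000111
Gen 7 (rule 60): 00100100100
Gen 8 (rule 41): 10000000001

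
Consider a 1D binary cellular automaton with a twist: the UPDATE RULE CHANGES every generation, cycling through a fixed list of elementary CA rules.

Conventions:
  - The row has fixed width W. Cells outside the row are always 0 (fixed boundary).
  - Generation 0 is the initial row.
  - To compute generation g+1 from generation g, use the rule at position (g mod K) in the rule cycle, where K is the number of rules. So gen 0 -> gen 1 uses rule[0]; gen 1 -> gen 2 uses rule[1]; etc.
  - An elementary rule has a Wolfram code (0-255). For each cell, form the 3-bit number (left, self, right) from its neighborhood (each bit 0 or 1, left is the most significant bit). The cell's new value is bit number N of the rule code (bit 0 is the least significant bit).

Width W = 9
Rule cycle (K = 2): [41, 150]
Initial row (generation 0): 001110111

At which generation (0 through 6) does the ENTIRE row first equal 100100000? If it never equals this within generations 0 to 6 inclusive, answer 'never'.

Answer: 4

Derivation:
Gen 0: 001110111
Gen 1 (rule 41): 101001100
Gen 2 (rule 150): 101110010
Gen 3 (rule 41): 011000000
Gen 4 (rule 150): 100100000
Gen 5 (rule 41): 000001111
Gen 6 (rule 150): 000010110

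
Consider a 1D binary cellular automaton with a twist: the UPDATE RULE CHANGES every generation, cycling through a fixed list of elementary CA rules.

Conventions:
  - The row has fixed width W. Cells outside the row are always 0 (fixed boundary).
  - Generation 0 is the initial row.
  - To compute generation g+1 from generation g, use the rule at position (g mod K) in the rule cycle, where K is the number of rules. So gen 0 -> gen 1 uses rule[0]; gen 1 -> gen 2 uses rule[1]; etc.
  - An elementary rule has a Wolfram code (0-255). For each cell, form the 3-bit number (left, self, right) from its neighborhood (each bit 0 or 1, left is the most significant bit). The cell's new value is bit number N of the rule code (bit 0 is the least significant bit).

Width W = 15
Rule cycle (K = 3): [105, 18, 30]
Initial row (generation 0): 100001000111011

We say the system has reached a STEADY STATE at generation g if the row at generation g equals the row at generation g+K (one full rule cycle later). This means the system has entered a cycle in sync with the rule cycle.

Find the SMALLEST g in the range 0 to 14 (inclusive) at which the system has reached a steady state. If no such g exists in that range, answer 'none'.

Answer: 8

Derivation:
Gen 0: 100001000111011
Gen 1 (rule 105): 001100010101111
Gen 2 (rule 18): 010010100000000
Gen 3 (rule 30): 111110110000000
Gen 4 (rule 105): 100011110111111
Gen 5 (rule 18): 010100000000000
Gen 6 (rule 30): 110110000000000
Gen 7 (rule 105): 111110111111111
Gen 8 (rule 18): 000000000000000
Gen 9 (rule 30): 000000000000000
Gen 10 (rule 105): 111111111111111
Gen 11 (rule 18): 000000000000000
Gen 12 (rule 30): 000000000000000
Gen 13 (rule 105): 111111111111111
Gen 14 (rule 18): 000000000000000
Gen 15 (rule 30): 000000000000000
Gen 16 (rule 105): 111111111111111
Gen 17 (rule 18): 000000000000000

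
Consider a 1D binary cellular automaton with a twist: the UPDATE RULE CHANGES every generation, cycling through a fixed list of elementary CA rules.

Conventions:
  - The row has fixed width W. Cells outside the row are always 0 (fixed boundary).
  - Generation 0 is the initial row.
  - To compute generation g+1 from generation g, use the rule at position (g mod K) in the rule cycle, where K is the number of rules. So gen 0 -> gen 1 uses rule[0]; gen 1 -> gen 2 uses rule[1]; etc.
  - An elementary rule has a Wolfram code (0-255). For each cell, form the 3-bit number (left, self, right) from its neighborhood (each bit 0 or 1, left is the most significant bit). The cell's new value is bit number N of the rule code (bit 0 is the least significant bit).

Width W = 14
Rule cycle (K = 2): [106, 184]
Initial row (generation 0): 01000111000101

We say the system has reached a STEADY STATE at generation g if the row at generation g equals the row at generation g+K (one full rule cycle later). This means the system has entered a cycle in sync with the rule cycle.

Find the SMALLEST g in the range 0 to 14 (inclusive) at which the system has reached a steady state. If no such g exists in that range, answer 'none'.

Answer: 2

Derivation:
Gen 0: 01000111000101
Gen 1 (rule 106): 10001101001010
Gen 2 (rule 184): 01001010100101
Gen 3 (rule 106): 10010101001010
Gen 4 (rule 184): 01001010100101
Gen 5 (rule 106): 10010101001010
Gen 6 (rule 184): 01001010100101
Gen 7 (rule 106): 10010101001010
Gen 8 (rule 184): 01001010100101
Gen 9 (rule 106): 10010101001010
Gen 10 (rule 184): 01001010100101
Gen 11 (rule 106): 10010101001010
Gen 12 (rule 184): 01001010100101
Gen 13 (rule 106): 10010101001010
Gen 14 (rule 184): 01001010100101
Gen 15 (rule 106): 10010101001010
Gen 16 (rule 184): 01001010100101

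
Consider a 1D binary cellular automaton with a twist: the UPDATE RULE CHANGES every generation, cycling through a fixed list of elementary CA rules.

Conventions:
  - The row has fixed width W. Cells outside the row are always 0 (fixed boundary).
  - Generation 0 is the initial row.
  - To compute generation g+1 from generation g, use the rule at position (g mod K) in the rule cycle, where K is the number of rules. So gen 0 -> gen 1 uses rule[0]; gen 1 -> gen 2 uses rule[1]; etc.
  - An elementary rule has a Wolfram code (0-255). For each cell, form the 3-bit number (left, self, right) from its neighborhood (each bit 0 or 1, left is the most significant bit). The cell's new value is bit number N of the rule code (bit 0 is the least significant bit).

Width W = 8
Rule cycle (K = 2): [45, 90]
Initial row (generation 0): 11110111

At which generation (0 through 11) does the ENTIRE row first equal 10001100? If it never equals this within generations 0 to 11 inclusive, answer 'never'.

Gen 0: 11110111
Gen 1 (rule 45): 10001100
Gen 2 (rule 90): 01011110
Gen 3 (rule 45): 01110000
Gen 4 (rule 90): 11011000
Gen 5 (rule 45): 10110011
Gen 6 (rule 90): 00111111
Gen 7 (rule 45): 10100000
Gen 8 (rule 90): 00010000
Gen 9 (rule 45): 11010111
Gen 10 (rule 90): 11000101
Gen 11 (rule 45): 10010111

Answer: 1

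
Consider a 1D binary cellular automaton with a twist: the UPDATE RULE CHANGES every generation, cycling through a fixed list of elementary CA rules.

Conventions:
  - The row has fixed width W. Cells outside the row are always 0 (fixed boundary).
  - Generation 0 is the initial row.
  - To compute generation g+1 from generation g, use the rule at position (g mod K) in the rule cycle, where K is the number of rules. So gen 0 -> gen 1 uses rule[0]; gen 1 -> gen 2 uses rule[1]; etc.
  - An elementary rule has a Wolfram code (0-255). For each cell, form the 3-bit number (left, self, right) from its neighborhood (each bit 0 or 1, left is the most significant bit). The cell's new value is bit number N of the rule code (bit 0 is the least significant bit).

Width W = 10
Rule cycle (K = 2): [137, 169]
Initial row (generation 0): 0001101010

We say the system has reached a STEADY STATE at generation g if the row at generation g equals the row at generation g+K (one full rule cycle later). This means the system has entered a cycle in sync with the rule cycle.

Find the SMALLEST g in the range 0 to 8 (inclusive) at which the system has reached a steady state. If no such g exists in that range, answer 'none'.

Gen 0: 0001101010
Gen 1 (rule 137): 1101000000
Gen 2 (rule 169): 1010011111
Gen 3 (rule 137): 0000011110
Gen 4 (rule 169): 1111011100
Gen 5 (rule 137): 1110011001
Gen 6 (rule 169): 1100010000
Gen 7 (rule 137): 1001000111
Gen 8 (rule 169): 0000010110
Gen 9 (rule 137): 1111000100
Gen 10 (rule 169): 1110010001

Answer: none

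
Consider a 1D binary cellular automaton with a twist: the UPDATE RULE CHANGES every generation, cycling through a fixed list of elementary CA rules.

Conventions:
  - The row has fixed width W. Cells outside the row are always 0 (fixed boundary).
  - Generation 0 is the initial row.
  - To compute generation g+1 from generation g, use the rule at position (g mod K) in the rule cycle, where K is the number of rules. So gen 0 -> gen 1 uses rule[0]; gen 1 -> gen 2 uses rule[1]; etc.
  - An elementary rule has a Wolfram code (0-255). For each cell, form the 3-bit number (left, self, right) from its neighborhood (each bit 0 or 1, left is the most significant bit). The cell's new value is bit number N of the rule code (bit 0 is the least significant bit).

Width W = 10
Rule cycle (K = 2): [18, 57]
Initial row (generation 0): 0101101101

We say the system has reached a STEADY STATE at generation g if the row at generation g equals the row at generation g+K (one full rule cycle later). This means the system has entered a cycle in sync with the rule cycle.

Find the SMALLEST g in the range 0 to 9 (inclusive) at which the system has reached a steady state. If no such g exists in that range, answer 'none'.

Answer: 1

Derivation:
Gen 0: 0101101101
Gen 1 (rule 18): 1000000000
Gen 2 (rule 57): 0111111111
Gen 3 (rule 18): 1000000000
Gen 4 (rule 57): 0111111111
Gen 5 (rule 18): 1000000000
Gen 6 (rule 57): 0111111111
Gen 7 (rule 18): 1000000000
Gen 8 (rule 57): 0111111111
Gen 9 (rule 18): 1000000000
Gen 10 (rule 57): 0111111111
Gen 11 (rule 18): 1000000000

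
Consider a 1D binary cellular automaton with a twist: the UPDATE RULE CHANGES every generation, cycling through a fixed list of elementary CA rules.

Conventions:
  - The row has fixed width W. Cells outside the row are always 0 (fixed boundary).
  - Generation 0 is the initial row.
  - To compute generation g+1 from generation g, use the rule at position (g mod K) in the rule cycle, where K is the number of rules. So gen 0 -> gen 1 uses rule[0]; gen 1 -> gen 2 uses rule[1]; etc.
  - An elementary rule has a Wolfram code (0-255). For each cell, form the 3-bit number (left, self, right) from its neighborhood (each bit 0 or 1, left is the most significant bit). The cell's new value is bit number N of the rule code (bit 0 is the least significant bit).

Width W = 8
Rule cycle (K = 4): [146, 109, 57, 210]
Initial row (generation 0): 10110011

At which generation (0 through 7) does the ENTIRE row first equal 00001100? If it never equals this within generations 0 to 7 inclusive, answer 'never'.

Gen 0: 10110011
Gen 1 (rule 146): 00001100
Gen 2 (rule 109): 11101101
Gen 3 (rule 57): 10011010
Gen 4 (rule 210): 01101001
Gen 5 (rule 146): 10000110
Gen 6 (rule 109): 10110110
Gen 7 (rule 57): 01101101

Answer: 1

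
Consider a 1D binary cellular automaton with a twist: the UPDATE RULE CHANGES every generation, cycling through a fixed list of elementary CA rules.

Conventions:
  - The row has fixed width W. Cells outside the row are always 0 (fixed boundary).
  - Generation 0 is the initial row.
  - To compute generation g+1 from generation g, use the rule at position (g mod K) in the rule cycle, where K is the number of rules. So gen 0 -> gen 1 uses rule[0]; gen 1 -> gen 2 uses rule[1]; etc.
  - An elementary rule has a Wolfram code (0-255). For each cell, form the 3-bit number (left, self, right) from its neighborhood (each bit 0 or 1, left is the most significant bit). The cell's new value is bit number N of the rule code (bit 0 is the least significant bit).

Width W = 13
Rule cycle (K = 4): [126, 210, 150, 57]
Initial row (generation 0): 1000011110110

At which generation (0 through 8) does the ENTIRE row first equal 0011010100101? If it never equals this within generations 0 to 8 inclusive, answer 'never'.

Answer: never

Derivation:
Gen 0: 1000011110110
Gen 1 (rule 126): 1100110011111
Gen 2 (rule 210): 0111011101111
Gen 3 (rule 150): 1010001000110
Gen 4 (rule 57): 0101100110101
Gen 5 (rule 126): 1111111111111
Gen 6 (rule 210): 0111111111111
Gen 7 (rule 150): 1011111111110
Gen 8 (rule 57): 0110000000001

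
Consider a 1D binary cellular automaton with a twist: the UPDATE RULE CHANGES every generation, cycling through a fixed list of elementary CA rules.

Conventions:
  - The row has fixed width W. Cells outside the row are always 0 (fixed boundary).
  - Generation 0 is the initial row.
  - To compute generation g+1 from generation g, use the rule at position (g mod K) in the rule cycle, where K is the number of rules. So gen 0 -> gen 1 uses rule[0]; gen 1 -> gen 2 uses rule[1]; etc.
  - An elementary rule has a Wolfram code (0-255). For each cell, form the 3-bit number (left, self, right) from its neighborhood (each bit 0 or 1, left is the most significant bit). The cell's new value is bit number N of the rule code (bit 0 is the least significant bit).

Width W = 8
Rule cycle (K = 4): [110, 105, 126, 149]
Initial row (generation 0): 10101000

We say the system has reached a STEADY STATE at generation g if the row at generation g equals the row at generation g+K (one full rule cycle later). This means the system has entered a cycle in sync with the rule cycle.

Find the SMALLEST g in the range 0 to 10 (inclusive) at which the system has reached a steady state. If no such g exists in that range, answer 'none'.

Answer: none

Derivation:
Gen 0: 10101000
Gen 1 (rule 110): 11111000
Gen 2 (rule 105): 10001011
Gen 3 (rule 126): 11011111
Gen 4 (rule 149): 00001110
Gen 5 (rule 110): 00011010
Gen 6 (rule 105): 11011100
Gen 7 (rule 126): 11110110
Gen 8 (rule 149): 01100001
Gen 9 (rule 110): 11100011
Gen 10 (rule 105): 10101011
Gen 11 (rule 126): 11111111
Gen 12 (rule 149): 01111110
Gen 13 (rule 110): 11000010
Gen 14 (rule 105): 11011000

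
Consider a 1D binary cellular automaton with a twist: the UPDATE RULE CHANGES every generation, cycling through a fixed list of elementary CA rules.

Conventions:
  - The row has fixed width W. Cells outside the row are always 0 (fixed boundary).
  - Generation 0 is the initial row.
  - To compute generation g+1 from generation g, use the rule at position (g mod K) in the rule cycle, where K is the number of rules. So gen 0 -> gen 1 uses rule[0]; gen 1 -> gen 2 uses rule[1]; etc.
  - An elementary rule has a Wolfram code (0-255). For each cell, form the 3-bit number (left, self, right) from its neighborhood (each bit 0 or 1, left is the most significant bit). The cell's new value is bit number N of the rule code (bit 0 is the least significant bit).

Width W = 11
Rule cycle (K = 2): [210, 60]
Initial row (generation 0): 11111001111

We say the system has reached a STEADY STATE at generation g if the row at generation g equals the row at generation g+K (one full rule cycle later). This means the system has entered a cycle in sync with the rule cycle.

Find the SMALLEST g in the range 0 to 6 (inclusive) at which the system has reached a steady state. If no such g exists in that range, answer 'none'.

Answer: none

Derivation:
Gen 0: 11111001111
Gen 1 (rule 210): 01111110111
Gen 2 (rule 60): 01000001100
Gen 3 (rule 210): 10100010110
Gen 4 (rule 60): 11110011101
Gen 5 (rule 210): 01111101100
Gen 6 (rule 60): 01000011010
Gen 7 (rule 210): 10100101001
Gen 8 (rule 60): 11110111101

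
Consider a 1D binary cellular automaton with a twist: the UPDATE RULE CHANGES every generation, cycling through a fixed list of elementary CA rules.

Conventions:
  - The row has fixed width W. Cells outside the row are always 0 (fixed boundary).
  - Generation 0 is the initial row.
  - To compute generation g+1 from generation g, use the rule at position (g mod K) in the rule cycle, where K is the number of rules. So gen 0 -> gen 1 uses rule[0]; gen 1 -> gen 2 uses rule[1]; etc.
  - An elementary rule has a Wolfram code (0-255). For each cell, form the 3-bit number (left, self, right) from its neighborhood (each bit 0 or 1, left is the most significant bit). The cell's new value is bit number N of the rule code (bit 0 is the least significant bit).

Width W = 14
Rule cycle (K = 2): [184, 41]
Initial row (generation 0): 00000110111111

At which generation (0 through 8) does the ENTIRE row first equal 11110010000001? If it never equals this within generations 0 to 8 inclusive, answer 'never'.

Gen 0: 00000110111111
Gen 1 (rule 184): 00000101111110
Gen 2 (rule 41): 11110011000000
Gen 3 (rule 184): 11101010100000
Gen 4 (rule 41): 10010101001111
Gen 5 (rule 184): 01001010101110
Gen 6 (rule 41): 00000101011000
Gen 7 (rule 184): 00000010110100
Gen 8 (rule 41): 11111001101001

Answer: never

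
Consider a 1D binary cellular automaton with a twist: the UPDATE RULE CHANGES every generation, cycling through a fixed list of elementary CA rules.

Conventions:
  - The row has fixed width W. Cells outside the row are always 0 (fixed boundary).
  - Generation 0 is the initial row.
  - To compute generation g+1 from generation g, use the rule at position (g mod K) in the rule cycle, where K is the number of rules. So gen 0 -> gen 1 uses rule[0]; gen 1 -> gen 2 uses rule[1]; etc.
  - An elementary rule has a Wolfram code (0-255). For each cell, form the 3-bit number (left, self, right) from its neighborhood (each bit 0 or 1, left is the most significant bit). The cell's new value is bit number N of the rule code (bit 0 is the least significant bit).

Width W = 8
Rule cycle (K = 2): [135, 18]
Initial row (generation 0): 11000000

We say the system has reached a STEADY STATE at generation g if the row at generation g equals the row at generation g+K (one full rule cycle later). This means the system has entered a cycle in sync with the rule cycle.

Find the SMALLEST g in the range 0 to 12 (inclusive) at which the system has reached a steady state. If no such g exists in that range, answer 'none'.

Answer: 4

Derivation:
Gen 0: 11000000
Gen 1 (rule 135): 00011111
Gen 2 (rule 18): 00100000
Gen 3 (rule 135): 11101111
Gen 4 (rule 18): 00000000
Gen 5 (rule 135): 11111111
Gen 6 (rule 18): 00000000
Gen 7 (rule 135): 11111111
Gen 8 (rule 18): 00000000
Gen 9 (rule 135): 11111111
Gen 10 (rule 18): 00000000
Gen 11 (rule 135): 11111111
Gen 12 (rule 18): 00000000
Gen 13 (rule 135): 11111111
Gen 14 (rule 18): 00000000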